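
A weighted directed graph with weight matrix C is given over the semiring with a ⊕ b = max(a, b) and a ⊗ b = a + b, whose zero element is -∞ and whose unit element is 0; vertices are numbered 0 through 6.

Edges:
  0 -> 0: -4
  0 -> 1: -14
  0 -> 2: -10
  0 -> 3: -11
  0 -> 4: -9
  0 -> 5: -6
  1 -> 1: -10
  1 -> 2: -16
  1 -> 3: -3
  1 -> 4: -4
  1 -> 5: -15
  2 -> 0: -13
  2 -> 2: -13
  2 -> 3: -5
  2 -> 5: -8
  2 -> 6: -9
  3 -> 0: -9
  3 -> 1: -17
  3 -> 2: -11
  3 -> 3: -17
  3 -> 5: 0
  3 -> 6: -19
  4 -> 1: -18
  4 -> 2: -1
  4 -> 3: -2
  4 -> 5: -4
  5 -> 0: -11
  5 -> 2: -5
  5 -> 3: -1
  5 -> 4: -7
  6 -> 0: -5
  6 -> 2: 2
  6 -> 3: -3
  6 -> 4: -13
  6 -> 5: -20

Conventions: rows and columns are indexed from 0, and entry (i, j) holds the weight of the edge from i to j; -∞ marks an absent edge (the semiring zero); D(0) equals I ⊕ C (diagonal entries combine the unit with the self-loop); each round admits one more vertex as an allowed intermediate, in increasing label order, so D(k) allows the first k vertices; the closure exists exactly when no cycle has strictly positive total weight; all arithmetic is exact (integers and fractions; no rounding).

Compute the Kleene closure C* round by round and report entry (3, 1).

D(0):
  [0, -14, -10, -11, -9, -6, -∞]
  [-∞, 0, -16, -3, -4, -15, -∞]
  [-13, -∞, 0, -5, -∞, -8, -9]
  [-9, -17, -11, 0, -∞, 0, -19]
  [-∞, -18, -1, -2, 0, -4, -∞]
  [-11, -∞, -5, -1, -7, 0, -∞]
  [-5, -∞, 2, -3, -13, -20, 0]
D(1):
  [0, -14, -10, -11, -9, -6, -∞]
  [-∞, 0, -16, -3, -4, -15, -∞]
  [-13, -27, 0, -5, -22, -8, -9]
  [-9, -17, -11, 0, -18, 0, -19]
  [-∞, -18, -1, -2, 0, -4, -∞]
  [-11, -25, -5, -1, -7, 0, -∞]
  [-5, -19, 2, -3, -13, -11, 0]
D(2):
  [0, -14, -10, -11, -9, -6, -∞]
  [-∞, 0, -16, -3, -4, -15, -∞]
  [-13, -27, 0, -5, -22, -8, -9]
  [-9, -17, -11, 0, -18, 0, -19]
  [-∞, -18, -1, -2, 0, -4, -∞]
  [-11, -25, -5, -1, -7, 0, -∞]
  [-5, -19, 2, -3, -13, -11, 0]
D(3):
  [0, -14, -10, -11, -9, -6, -19]
  [-29, 0, -16, -3, -4, -15, -25]
  [-13, -27, 0, -5, -22, -8, -9]
  [-9, -17, -11, 0, -18, 0, -19]
  [-14, -18, -1, -2, 0, -4, -10]
  [-11, -25, -5, -1, -7, 0, -14]
  [-5, -19, 2, -3, -13, -6, 0]
D(4):
  [0, -14, -10, -11, -9, -6, -19]
  [-12, 0, -14, -3, -4, -3, -22]
  [-13, -22, 0, -5, -22, -5, -9]
  [-9, -17, -11, 0, -18, 0, -19]
  [-11, -18, -1, -2, 0, -2, -10]
  [-10, -18, -5, -1, -7, 0, -14]
  [-5, -19, 2, -3, -13, -3, 0]
D(5):
  [0, -14, -10, -11, -9, -6, -19]
  [-12, 0, -5, -3, -4, -3, -14]
  [-13, -22, 0, -5, -22, -5, -9]
  [-9, -17, -11, 0, -18, 0, -19]
  [-11, -18, -1, -2, 0, -2, -10]
  [-10, -18, -5, -1, -7, 0, -14]
  [-5, -19, 2, -3, -13, -3, 0]
D(6):
  [0, -14, -10, -7, -9, -6, -19]
  [-12, 0, -5, -3, -4, -3, -14]
  [-13, -22, 0, -5, -12, -5, -9]
  [-9, -17, -5, 0, -7, 0, -14]
  [-11, -18, -1, -2, 0, -2, -10]
  [-10, -18, -5, -1, -7, 0, -14]
  [-5, -19, 2, -3, -10, -3, 0]
D(7):
  [0, -14, -10, -7, -9, -6, -19]
  [-12, 0, -5, -3, -4, -3, -14]
  [-13, -22, 0, -5, -12, -5, -9]
  [-9, -17, -5, 0, -7, 0, -14]
  [-11, -18, -1, -2, 0, -2, -10]
  [-10, -18, -5, -1, -7, 0, -14]
  [-5, -19, 2, -3, -10, -3, 0]
Answer: C*[3][1] = -17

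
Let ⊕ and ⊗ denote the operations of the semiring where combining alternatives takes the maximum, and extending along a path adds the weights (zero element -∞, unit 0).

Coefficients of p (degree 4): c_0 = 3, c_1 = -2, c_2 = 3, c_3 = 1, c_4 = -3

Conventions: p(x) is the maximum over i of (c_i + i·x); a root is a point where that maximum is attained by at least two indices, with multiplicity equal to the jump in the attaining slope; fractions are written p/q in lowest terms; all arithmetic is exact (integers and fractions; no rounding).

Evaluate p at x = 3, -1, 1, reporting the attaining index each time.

p(3) = max(3+0·3=3, -2+1·3=1, 3+2·3=9, 1+3·3=10, -3+4·3=9) = 10 (attained by i=3)
p(-1) = max(3+0·(-1)=3, -2+1·(-1)=-3, 3+2·(-1)=1, 1+3·(-1)=-2, -3+4·(-1)=-7) = 3 (attained by i=0)
p(1) = max(3+0·1=3, -2+1·1=-1, 3+2·1=5, 1+3·1=4, -3+4·1=1) = 5 (attained by i=2)
Answer: p(3) = 10; p(-1) = 3; p(1) = 5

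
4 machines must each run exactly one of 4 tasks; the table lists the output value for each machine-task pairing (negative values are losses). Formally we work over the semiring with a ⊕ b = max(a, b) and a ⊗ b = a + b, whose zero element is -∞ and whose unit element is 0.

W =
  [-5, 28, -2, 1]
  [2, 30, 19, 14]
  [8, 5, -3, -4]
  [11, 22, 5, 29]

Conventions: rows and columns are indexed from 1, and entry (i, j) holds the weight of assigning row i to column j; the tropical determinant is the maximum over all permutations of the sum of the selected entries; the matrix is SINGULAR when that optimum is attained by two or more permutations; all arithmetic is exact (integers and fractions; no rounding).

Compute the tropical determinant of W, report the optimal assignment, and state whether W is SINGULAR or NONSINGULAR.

σ = (1, 2, 3, 4): (-5) + 30 + (-3) + 29 = 51
σ = (1, 2, 4, 3): (-5) + 30 + (-4) + 5 = 26
σ = (1, 3, 2, 4): (-5) + 19 + 5 + 29 = 48
σ = (1, 3, 4, 2): (-5) + 19 + (-4) + 22 = 32
σ = (1, 4, 2, 3): (-5) + 14 + 5 + 5 = 19
σ = (1, 4, 3, 2): (-5) + 14 + (-3) + 22 = 28
σ = (2, 1, 3, 4): 28 + 2 + (-3) + 29 = 56
σ = (2, 1, 4, 3): 28 + 2 + (-4) + 5 = 31
σ = (2, 3, 1, 4): 28 + 19 + 8 + 29 = 84
σ = (2, 3, 4, 1): 28 + 19 + (-4) + 11 = 54
σ = (2, 4, 1, 3): 28 + 14 + 8 + 5 = 55
σ = (2, 4, 3, 1): 28 + 14 + (-3) + 11 = 50
σ = (3, 1, 2, 4): (-2) + 2 + 5 + 29 = 34
σ = (3, 1, 4, 2): (-2) + 2 + (-4) + 22 = 18
σ = (3, 2, 1, 4): (-2) + 30 + 8 + 29 = 65
σ = (3, 2, 4, 1): (-2) + 30 + (-4) + 11 = 35
σ = (3, 4, 1, 2): (-2) + 14 + 8 + 22 = 42
σ = (3, 4, 2, 1): (-2) + 14 + 5 + 11 = 28
σ = (4, 1, 2, 3): 1 + 2 + 5 + 5 = 13
σ = (4, 1, 3, 2): 1 + 2 + (-3) + 22 = 22
σ = (4, 2, 1, 3): 1 + 30 + 8 + 5 = 44
σ = (4, 2, 3, 1): 1 + 30 + (-3) + 11 = 39
σ = (4, 3, 1, 2): 1 + 19 + 8 + 22 = 50
σ = (4, 3, 2, 1): 1 + 19 + 5 + 11 = 36
Optimal value attained by: σ = (2, 3, 1, 4).
Answer: det⊕(W) = 84; verdict: NONSINGULAR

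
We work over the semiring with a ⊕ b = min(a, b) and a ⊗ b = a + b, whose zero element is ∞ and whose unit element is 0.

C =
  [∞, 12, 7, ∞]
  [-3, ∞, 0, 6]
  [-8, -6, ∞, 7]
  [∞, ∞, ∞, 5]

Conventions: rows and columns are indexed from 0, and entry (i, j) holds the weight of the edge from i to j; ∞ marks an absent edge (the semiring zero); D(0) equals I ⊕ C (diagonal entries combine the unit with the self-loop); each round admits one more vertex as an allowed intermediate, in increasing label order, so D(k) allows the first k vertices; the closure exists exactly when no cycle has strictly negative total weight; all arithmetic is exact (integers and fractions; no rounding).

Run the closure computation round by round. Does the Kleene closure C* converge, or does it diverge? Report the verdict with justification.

D(0):
  [0, 12, 7, ∞]
  [-3, 0, 0, 6]
  [-8, -6, 0, 7]
  [∞, ∞, ∞, 0]
Detection: at round 1, diagonal entry (2, 2) turns strictly negative.
Key observation: the cycle 2->0->2 has total weight (-8) + 7, which is strictly negative.
Answer: DIVERGES — negative cycle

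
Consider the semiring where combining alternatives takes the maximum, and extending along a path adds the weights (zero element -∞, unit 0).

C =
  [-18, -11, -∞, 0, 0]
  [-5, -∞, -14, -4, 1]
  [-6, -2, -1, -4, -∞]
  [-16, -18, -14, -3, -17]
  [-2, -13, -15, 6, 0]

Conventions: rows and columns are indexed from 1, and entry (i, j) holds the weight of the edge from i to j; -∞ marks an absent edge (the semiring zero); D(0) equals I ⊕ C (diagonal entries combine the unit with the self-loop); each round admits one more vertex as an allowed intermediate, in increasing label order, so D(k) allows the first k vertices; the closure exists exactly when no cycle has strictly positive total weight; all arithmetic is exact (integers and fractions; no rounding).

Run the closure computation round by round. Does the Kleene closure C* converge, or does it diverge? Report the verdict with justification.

D(0):
  [0, -11, -∞, 0, 0]
  [-5, 0, -14, -4, 1]
  [-6, -2, 0, -4, -∞]
  [-16, -18, -14, 0, -17]
  [-2, -13, -15, 6, 0]
D(1):
  [0, -11, -∞, 0, 0]
  [-5, 0, -14, -4, 1]
  [-6, -2, 0, -4, -6]
  [-16, -18, -14, 0, -16]
  [-2, -13, -15, 6, 0]
D(2):
  [0, -11, -25, 0, 0]
  [-5, 0, -14, -4, 1]
  [-6, -2, 0, -4, -1]
  [-16, -18, -14, 0, -16]
  [-2, -13, -15, 6, 0]
D(3):
  [0, -11, -25, 0, 0]
  [-5, 0, -14, -4, 1]
  [-6, -2, 0, -4, -1]
  [-16, -16, -14, 0, -15]
  [-2, -13, -15, 6, 0]
D(4):
  [0, -11, -14, 0, 0]
  [-5, 0, -14, -4, 1]
  [-6, -2, 0, -4, -1]
  [-16, -16, -14, 0, -15]
  [-2, -10, -8, 6, 0]
D(5):
  [0, -10, -8, 6, 0]
  [-1, 0, -7, 7, 1]
  [-3, -2, 0, 5, -1]
  [-16, -16, -14, 0, -15]
  [-2, -10, -8, 6, 0]
Key observation: every diagonal entry stays at the unit through all rounds, so no improving cycle exists.
Answer: CONVERGES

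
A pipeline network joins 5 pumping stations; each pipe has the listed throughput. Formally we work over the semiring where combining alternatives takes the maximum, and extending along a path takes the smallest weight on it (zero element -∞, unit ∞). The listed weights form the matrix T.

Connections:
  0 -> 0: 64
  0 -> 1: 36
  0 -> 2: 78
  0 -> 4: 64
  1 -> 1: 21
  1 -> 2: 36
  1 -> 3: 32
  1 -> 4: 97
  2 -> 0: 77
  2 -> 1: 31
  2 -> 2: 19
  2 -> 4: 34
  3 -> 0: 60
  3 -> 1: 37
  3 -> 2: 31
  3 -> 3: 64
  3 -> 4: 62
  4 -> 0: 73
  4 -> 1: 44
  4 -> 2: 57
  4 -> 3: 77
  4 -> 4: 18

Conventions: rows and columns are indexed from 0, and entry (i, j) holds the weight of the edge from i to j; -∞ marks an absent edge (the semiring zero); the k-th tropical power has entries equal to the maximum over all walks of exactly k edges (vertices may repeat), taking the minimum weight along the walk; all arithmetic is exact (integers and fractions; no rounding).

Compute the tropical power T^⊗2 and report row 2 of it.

T^⊗2:
  [77, 44, 64, 64, 64]
  [73, 44, 57, 77, 34]
  [64, 36, 77, 34, 64]
  [62, 44, 60, 64, 62]
  [64, 37, 73, 64, 64]
Answer: row 2 of T^⊗2 = [64, 36, 77, 34, 64]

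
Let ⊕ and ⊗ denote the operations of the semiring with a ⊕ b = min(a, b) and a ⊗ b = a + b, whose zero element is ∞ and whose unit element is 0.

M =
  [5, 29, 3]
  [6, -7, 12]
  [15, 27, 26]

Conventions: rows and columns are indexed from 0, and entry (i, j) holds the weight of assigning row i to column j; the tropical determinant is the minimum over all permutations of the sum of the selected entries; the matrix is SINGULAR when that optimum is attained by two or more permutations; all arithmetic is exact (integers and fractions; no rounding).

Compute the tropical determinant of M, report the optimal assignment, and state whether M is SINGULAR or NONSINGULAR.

σ = (0, 1, 2): 5 + (-7) + 26 = 24
σ = (0, 2, 1): 5 + 12 + 27 = 44
σ = (1, 0, 2): 29 + 6 + 26 = 61
σ = (1, 2, 0): 29 + 12 + 15 = 56
σ = (2, 0, 1): 3 + 6 + 27 = 36
σ = (2, 1, 0): 3 + (-7) + 15 = 11
Optimal value attained by: σ = (2, 1, 0).
Answer: det⊕(M) = 11; verdict: NONSINGULAR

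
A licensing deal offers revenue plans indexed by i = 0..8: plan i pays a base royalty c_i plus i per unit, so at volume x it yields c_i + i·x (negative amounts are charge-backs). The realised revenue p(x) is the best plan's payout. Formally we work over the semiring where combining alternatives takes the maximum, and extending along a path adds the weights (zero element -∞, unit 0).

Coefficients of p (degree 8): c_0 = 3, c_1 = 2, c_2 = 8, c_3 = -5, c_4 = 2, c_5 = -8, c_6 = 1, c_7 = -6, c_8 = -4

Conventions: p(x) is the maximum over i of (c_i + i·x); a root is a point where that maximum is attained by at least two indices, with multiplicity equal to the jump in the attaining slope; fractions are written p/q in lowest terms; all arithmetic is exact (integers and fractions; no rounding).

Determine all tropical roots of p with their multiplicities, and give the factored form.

hull edge (i=0, c=3) to (i=2, c=8): slope 5/2, span 2
hull edge (i=2, c=8) to (i=6, c=1): slope -7/4, span 4
hull edge (i=6, c=1) to (i=8, c=-4): slope -5/2, span 2
Factored form: p(x) = -4 ⊗ (x ⊕ (-5/2)) ⊗ (x ⊕ (-5/2)) ⊗ (x ⊕ 7/4) ⊗ (x ⊕ 7/4) ⊗ (x ⊕ 7/4) ⊗ (x ⊕ 7/4) ⊗ (x ⊕ 5/2) ⊗ (x ⊕ 5/2)
Answer: roots = -5/2 (mult 2), 7/4 (mult 4), 5/2 (mult 2)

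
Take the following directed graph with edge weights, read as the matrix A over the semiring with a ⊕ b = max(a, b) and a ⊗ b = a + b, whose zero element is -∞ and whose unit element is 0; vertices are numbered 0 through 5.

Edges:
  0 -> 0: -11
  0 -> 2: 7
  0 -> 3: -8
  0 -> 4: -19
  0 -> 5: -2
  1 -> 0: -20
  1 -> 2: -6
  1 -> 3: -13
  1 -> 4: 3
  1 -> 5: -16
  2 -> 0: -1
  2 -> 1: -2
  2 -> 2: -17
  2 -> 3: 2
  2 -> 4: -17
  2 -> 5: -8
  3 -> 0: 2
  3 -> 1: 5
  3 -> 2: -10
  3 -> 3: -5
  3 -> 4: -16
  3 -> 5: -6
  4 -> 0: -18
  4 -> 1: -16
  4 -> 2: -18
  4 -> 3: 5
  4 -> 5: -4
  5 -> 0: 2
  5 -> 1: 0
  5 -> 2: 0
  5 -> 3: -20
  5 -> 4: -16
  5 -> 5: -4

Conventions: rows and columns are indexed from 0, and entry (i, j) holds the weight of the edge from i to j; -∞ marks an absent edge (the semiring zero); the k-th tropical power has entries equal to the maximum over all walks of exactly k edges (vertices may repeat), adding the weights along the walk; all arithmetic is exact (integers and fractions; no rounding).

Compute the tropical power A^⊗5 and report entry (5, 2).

A^⊗2:
  [6, 5, -2, 9, -10, -1]
  [-7, -8, -13, 8, -23, -1]
  [4, 7, 6, -3, 1, -3]
  [-3, 0, 9, -6, 8, 0]
  [7, 10, -4, 0, -11, -1]
  [-1, -2, 9, 2, 3, 0]
A^⊗3:
  [11, 14, 13, 4, 8, 4]
  [10, 13, 0, 3, -5, 2]
  [5, 4, 11, 8, 10, 2]
  [8, 7, 4, 13, 3, 4]
  [2, 5, 14, -1, 13, 5]
  [8, 7, 6, 11, 1, 1]
A^⊗4:
  [12, 11, 18, 15, 17, 9]
  [5, 8, 17, 2, 16, 8]
  [10, 13, 12, 15, 7, 6]
  [15, 18, 15, 8, 10, 7]
  [13, 12, 9, 18, 8, 9]
  [13, 16, 15, 8, 10, 6]
A^⊗5:
  [17, 20, 19, 22, 14, 13]
  [16, 15, 12, 21, 11, 12]
  [17, 20, 17, 14, 16, 9]
  [14, 13, 22, 17, 21, 13]
  [20, 23, 20, 13, 15, 12]
  [14, 13, 20, 17, 19, 11]
Key observation: the optimum is the walk 5->0->2->3->0->2, with weight 2 + 7 + 2 + 2 + 7 = 20.
Optimal value attained by: walk 5->0->2->3->0->2.
Answer: (A^⊗5)[5][2] = 20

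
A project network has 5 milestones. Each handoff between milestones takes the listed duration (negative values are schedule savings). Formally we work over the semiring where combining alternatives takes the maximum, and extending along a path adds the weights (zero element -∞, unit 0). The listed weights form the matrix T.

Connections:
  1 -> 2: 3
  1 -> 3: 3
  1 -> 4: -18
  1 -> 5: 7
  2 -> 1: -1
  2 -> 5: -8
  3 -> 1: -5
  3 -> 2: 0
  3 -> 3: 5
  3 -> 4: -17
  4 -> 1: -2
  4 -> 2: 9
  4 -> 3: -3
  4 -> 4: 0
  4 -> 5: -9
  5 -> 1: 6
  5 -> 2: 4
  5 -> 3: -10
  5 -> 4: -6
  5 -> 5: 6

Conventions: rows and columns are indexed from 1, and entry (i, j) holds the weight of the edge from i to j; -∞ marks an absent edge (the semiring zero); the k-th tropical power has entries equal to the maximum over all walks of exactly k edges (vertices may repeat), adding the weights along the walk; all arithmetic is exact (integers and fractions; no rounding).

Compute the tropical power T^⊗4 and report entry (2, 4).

T^⊗2:
  [13, 11, 8, 1, 13]
  [-2, 2, 2, -14, 6]
  [0, 5, 10, -12, 2]
  [8, 9, 2, 0, 5]
  [12, 10, 9, 0, 13]
T^⊗3:
  [19, 17, 16, 7, 20]
  [12, 10, 7, 0, 12]
  [8, 10, 15, -4, 8]
  [11, 11, 11, 0, 15]
  [19, 17, 15, 7, 19]
T^⊗4:
  [26, 24, 22, 14, 26]
  [18, 16, 15, 6, 19]
  [14, 15, 20, 2, 15]
  [21, 19, 16, 9, 21]
  [25, 23, 22, 13, 26]
Key observation: the optimum is the walk 2->1->5->5->4, with weight (-1) + 7 + 6 + (-6) = 6.
Optimal value attained by: walk 2->1->5->5->4.
Answer: (T^⊗4)[2][4] = 6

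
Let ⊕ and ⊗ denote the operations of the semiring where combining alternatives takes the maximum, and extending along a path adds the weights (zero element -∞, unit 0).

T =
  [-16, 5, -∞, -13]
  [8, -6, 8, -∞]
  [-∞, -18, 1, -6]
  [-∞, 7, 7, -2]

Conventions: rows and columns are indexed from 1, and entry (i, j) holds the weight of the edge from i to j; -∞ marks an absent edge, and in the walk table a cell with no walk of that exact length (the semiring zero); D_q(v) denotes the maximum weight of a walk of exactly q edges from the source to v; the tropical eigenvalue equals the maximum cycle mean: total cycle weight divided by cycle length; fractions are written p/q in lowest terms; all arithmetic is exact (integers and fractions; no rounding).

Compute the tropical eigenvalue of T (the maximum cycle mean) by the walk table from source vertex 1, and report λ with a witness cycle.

q=0: [0, -∞, -∞, -∞]
q=1: [-16, 5, -∞, -13]
q=2: [13, -1, 13, -15]
q=3: [7, 18, 14, 7]
q=4: [26, 14, 26, 8]
Optimal cycle mean attained by: cycle 1->2->1, total 5 + 8, length 2.
Answer: λ = 13/2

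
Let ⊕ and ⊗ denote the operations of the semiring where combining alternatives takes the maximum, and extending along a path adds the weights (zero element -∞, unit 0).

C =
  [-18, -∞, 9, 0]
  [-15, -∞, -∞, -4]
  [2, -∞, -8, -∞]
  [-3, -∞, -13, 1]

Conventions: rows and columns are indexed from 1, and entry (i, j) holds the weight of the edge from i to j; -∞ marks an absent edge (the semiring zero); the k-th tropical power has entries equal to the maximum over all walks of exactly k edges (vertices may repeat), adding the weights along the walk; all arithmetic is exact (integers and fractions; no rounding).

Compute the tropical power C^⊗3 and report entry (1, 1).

C^⊗2:
  [11, -∞, 1, 1]
  [-7, -∞, -6, -3]
  [-6, -∞, 11, 2]
  [-2, -∞, 6, 2]
C^⊗3:
  [3, -∞, 20, 11]
  [-4, -∞, 2, -2]
  [13, -∞, 3, 3]
  [8, -∞, 7, 3]
Key observation: the optimum is the walk 1->3->3->1, with weight 9 + (-8) + 2 = 3.
Optimal value attained by: walk 1->3->3->1.
Answer: (C^⊗3)[1][1] = 3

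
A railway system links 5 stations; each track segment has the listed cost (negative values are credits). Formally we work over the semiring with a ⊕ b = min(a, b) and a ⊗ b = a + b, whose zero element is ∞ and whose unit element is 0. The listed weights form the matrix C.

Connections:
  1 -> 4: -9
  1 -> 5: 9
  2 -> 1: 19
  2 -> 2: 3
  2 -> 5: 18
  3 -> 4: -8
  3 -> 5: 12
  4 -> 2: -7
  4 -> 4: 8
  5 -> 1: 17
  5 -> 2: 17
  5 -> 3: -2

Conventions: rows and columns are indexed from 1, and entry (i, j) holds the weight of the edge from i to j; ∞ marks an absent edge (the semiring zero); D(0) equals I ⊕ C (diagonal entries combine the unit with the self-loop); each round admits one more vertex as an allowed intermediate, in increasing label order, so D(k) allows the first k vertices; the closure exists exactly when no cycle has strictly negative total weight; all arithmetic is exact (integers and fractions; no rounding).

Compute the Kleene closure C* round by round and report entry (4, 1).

D(0):
  [0, ∞, ∞, -9, 9]
  [19, 0, ∞, ∞, 18]
  [∞, ∞, 0, -8, 12]
  [∞, -7, ∞, 0, ∞]
  [17, 17, -2, ∞, 0]
D(1):
  [0, ∞, ∞, -9, 9]
  [19, 0, ∞, 10, 18]
  [∞, ∞, 0, -8, 12]
  [∞, -7, ∞, 0, ∞]
  [17, 17, -2, 8, 0]
D(2):
  [0, ∞, ∞, -9, 9]
  [19, 0, ∞, 10, 18]
  [∞, ∞, 0, -8, 12]
  [12, -7, ∞, 0, 11]
  [17, 17, -2, 8, 0]
D(3):
  [0, ∞, ∞, -9, 9]
  [19, 0, ∞, 10, 18]
  [∞, ∞, 0, -8, 12]
  [12, -7, ∞, 0, 11]
  [17, 17, -2, -10, 0]
D(4):
  [0, -16, ∞, -9, 2]
  [19, 0, ∞, 10, 18]
  [4, -15, 0, -8, 3]
  [12, -7, ∞, 0, 11]
  [2, -17, -2, -10, 0]
D(5):
  [0, -16, 0, -9, 2]
  [19, 0, 16, 8, 18]
  [4, -15, 0, -8, 3]
  [12, -7, 9, 0, 11]
  [2, -17, -2, -10, 0]
Answer: C*[4][1] = 12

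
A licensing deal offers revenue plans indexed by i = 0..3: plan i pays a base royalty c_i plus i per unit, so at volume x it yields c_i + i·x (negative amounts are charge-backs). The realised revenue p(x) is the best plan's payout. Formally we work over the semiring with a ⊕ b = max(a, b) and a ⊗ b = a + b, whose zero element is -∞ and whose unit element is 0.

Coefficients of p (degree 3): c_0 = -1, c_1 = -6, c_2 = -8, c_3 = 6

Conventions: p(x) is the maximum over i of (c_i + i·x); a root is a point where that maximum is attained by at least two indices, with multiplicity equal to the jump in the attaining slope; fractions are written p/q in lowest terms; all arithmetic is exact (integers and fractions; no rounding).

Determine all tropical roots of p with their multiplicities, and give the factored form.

hull edge (i=0, c=-1) to (i=3, c=6): slope 7/3, span 3
Factored form: p(x) = 6 ⊗ (x ⊕ (-7/3)) ⊗ (x ⊕ (-7/3)) ⊗ (x ⊕ (-7/3))
Answer: roots = -7/3 (mult 3)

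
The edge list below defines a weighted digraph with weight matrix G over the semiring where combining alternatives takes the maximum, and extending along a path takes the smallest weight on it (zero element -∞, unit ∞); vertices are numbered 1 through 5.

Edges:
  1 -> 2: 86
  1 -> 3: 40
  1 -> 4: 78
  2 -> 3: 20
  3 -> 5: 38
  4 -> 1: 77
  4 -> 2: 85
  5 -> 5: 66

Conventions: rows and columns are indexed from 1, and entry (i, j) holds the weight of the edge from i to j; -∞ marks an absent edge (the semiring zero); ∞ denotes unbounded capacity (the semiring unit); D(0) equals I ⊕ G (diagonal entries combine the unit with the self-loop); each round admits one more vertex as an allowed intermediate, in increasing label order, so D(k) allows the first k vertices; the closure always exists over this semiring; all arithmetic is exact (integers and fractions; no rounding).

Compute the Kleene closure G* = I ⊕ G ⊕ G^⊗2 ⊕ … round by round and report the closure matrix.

D(0):
  [∞, 86, 40, 78, -∞]
  [-∞, ∞, 20, -∞, -∞]
  [-∞, -∞, ∞, -∞, 38]
  [77, 85, -∞, ∞, -∞]
  [-∞, -∞, -∞, -∞, ∞]
D(1):
  [∞, 86, 40, 78, -∞]
  [-∞, ∞, 20, -∞, -∞]
  [-∞, -∞, ∞, -∞, 38]
  [77, 85, 40, ∞, -∞]
  [-∞, -∞, -∞, -∞, ∞]
D(2):
  [∞, 86, 40, 78, -∞]
  [-∞, ∞, 20, -∞, -∞]
  [-∞, -∞, ∞, -∞, 38]
  [77, 85, 40, ∞, -∞]
  [-∞, -∞, -∞, -∞, ∞]
D(3):
  [∞, 86, 40, 78, 38]
  [-∞, ∞, 20, -∞, 20]
  [-∞, -∞, ∞, -∞, 38]
  [77, 85, 40, ∞, 38]
  [-∞, -∞, -∞, -∞, ∞]
D(4):
  [∞, 86, 40, 78, 38]
  [-∞, ∞, 20, -∞, 20]
  [-∞, -∞, ∞, -∞, 38]
  [77, 85, 40, ∞, 38]
  [-∞, -∞, -∞, -∞, ∞]
D(5):
  [∞, 86, 40, 78, 38]
  [-∞, ∞, 20, -∞, 20]
  [-∞, -∞, ∞, -∞, 38]
  [77, 85, 40, ∞, 38]
  [-∞, -∞, -∞, -∞, ∞]
Answer: G* = [[∞, 86, 40, 78, 38], [-∞, ∞, 20, -∞, 20], [-∞, -∞, ∞, -∞, 38], [77, 85, 40, ∞, 38], [-∞, -∞, -∞, -∞, ∞]]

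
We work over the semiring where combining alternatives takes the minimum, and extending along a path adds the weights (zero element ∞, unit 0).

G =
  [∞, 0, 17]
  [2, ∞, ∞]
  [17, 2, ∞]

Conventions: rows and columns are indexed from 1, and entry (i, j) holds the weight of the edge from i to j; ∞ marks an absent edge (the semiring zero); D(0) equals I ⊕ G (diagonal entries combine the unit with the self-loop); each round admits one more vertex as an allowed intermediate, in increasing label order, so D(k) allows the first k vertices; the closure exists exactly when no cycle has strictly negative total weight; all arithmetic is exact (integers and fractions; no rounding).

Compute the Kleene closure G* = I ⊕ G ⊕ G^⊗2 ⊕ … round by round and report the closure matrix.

D(0):
  [0, 0, 17]
  [2, 0, ∞]
  [17, 2, 0]
D(1):
  [0, 0, 17]
  [2, 0, 19]
  [17, 2, 0]
D(2):
  [0, 0, 17]
  [2, 0, 19]
  [4, 2, 0]
D(3):
  [0, 0, 17]
  [2, 0, 19]
  [4, 2, 0]
Answer: G* = [[0, 0, 17], [2, 0, 19], [4, 2, 0]]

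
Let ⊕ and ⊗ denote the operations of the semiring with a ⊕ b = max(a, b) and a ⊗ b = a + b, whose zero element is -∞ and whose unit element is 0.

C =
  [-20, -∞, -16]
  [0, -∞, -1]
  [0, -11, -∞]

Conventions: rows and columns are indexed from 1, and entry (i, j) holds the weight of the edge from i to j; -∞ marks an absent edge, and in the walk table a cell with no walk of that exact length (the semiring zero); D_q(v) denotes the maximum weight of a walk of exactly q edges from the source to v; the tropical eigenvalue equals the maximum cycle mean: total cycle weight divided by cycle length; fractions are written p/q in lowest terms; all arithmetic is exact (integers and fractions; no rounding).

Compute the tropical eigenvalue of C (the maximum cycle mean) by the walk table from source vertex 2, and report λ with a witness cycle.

q=0: [-∞, 0, -∞]
q=1: [0, -∞, -1]
q=2: [-1, -12, -16]
q=3: [-12, -27, -13]
Optimal cycle mean attained by: cycle 2->3->2, total (-1) + (-11), length 2.
Answer: λ = -6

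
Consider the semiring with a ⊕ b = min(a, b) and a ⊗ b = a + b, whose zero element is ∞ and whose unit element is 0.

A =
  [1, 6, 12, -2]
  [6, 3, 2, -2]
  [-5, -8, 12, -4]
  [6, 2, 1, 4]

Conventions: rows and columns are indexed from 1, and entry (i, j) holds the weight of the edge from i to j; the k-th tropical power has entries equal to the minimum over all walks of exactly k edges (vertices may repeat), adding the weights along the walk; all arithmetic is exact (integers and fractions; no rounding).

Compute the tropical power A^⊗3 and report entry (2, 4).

A^⊗2:
  [2, 0, -1, -1]
  [-3, -6, -1, -2]
  [-4, -5, -6, -10]
  [-4, -7, 4, -3]
A^⊗3:
  [-6, -9, 0, -5]
  [-6, -9, -4, -8]
  [-11, -14, -9, -10]
  [-3, -4, -5, -9]
Key observation: the optimum is the walk 2->3->2->4, with weight 2 + (-8) + (-2) = -8.
Optimal value attained by: walk 2->3->2->4.
Answer: (A^⊗3)[2][4] = -8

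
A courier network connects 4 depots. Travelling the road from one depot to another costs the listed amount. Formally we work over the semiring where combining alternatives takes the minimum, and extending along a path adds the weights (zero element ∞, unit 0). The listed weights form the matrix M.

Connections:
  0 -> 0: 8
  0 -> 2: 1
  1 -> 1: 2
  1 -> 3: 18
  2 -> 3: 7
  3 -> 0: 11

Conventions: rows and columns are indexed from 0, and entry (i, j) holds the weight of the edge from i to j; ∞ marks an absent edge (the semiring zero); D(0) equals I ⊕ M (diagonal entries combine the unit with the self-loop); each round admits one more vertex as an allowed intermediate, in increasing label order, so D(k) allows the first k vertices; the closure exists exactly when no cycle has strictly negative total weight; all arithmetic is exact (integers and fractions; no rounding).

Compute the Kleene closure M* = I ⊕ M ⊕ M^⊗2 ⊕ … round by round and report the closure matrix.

D(0):
  [0, ∞, 1, ∞]
  [∞, 0, ∞, 18]
  [∞, ∞, 0, 7]
  [11, ∞, ∞, 0]
D(1):
  [0, ∞, 1, ∞]
  [∞, 0, ∞, 18]
  [∞, ∞, 0, 7]
  [11, ∞, 12, 0]
D(2):
  [0, ∞, 1, ∞]
  [∞, 0, ∞, 18]
  [∞, ∞, 0, 7]
  [11, ∞, 12, 0]
D(3):
  [0, ∞, 1, 8]
  [∞, 0, ∞, 18]
  [∞, ∞, 0, 7]
  [11, ∞, 12, 0]
D(4):
  [0, ∞, 1, 8]
  [29, 0, 30, 18]
  [18, ∞, 0, 7]
  [11, ∞, 12, 0]
Answer: M* = [[0, ∞, 1, 8], [29, 0, 30, 18], [18, ∞, 0, 7], [11, ∞, 12, 0]]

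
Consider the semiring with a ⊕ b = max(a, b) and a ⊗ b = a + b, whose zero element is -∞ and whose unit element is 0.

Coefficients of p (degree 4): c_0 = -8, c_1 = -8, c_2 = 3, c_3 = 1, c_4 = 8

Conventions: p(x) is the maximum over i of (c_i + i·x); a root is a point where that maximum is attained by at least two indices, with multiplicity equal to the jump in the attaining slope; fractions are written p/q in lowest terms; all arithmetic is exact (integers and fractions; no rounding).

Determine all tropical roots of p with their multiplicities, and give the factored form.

hull edge (i=0, c=-8) to (i=2, c=3): slope 11/2, span 2
hull edge (i=2, c=3) to (i=4, c=8): slope 5/2, span 2
Factored form: p(x) = 8 ⊗ (x ⊕ (-11/2)) ⊗ (x ⊕ (-11/2)) ⊗ (x ⊕ (-5/2)) ⊗ (x ⊕ (-5/2))
Answer: roots = -11/2 (mult 2), -5/2 (mult 2)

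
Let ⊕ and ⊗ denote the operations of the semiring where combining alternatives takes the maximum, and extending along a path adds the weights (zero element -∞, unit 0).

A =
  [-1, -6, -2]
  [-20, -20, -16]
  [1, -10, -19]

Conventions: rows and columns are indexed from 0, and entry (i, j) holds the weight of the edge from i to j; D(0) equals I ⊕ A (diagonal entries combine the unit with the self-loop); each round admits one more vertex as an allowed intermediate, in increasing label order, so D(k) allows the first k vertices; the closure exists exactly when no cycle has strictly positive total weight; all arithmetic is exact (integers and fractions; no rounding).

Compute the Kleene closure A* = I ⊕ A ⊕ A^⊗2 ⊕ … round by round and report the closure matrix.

D(0):
  [0, -6, -2]
  [-20, 0, -16]
  [1, -10, 0]
D(1):
  [0, -6, -2]
  [-20, 0, -16]
  [1, -5, 0]
D(2):
  [0, -6, -2]
  [-20, 0, -16]
  [1, -5, 0]
D(3):
  [0, -6, -2]
  [-15, 0, -16]
  [1, -5, 0]
Answer: A* = [[0, -6, -2], [-15, 0, -16], [1, -5, 0]]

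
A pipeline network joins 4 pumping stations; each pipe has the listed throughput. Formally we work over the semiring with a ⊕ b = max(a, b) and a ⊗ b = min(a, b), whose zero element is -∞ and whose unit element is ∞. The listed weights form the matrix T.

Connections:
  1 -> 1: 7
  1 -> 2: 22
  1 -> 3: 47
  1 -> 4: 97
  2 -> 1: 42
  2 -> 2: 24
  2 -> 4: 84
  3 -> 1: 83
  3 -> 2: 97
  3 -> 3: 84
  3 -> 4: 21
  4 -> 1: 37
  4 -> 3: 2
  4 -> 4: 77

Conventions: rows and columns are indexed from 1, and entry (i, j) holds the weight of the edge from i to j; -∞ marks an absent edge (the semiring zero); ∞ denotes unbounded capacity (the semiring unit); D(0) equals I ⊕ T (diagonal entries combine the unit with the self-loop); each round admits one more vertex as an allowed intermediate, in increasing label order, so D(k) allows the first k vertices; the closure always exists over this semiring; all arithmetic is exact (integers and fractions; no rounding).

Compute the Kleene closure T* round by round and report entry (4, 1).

D(0):
  [∞, 22, 47, 97]
  [42, ∞, -∞, 84]
  [83, 97, ∞, 21]
  [37, -∞, 2, ∞]
D(1):
  [∞, 22, 47, 97]
  [42, ∞, 42, 84]
  [83, 97, ∞, 83]
  [37, 22, 37, ∞]
D(2):
  [∞, 22, 47, 97]
  [42, ∞, 42, 84]
  [83, 97, ∞, 84]
  [37, 22, 37, ∞]
D(3):
  [∞, 47, 47, 97]
  [42, ∞, 42, 84]
  [83, 97, ∞, 84]
  [37, 37, 37, ∞]
D(4):
  [∞, 47, 47, 97]
  [42, ∞, 42, 84]
  [83, 97, ∞, 84]
  [37, 37, 37, ∞]
Answer: T*[4][1] = 37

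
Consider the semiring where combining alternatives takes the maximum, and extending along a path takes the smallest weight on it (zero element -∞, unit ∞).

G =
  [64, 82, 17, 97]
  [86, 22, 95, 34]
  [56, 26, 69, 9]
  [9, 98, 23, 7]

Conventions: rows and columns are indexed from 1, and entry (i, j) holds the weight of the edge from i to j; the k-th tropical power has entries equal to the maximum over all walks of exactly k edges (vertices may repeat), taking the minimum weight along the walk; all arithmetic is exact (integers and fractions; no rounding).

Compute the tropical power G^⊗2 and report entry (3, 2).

G^⊗2:
  [82, 97, 82, 64]
  [64, 82, 69, 86]
  [56, 56, 69, 56]
  [86, 23, 95, 34]
Key observation: the optimum is the walk 3->1->2, with weight 56 min 82 = 56.
Optimal value attained by: walk 3->1->2.
Answer: (G^⊗2)[3][2] = 56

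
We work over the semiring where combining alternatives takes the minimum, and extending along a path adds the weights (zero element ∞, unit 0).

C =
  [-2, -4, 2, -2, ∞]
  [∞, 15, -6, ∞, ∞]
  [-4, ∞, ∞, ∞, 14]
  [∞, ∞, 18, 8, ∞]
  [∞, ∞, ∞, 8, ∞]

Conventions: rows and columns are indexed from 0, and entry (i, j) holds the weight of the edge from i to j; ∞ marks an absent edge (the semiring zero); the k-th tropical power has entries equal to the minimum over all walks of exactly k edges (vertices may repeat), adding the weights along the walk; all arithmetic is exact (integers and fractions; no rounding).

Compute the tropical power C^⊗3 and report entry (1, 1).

C^⊗2:
  [-4, -6, -10, -4, 16]
  [-10, 30, 9, ∞, 8]
  [-6, -8, -2, -6, ∞]
  [14, ∞, 26, 16, 32]
  [∞, ∞, 26, 16, ∞]
C^⊗3:
  [-14, -8, -12, -6, 4]
  [-12, -14, -8, -12, 23]
  [-8, -10, -14, -8, 12]
  [12, 10, 16, 12, 40]
  [22, ∞, 34, 24, 40]
Key observation: the optimum is the walk 1->2->0->1, with weight (-6) + (-4) + (-4) = -14.
Optimal value attained by: walk 1->2->0->1.
Answer: (C^⊗3)[1][1] = -14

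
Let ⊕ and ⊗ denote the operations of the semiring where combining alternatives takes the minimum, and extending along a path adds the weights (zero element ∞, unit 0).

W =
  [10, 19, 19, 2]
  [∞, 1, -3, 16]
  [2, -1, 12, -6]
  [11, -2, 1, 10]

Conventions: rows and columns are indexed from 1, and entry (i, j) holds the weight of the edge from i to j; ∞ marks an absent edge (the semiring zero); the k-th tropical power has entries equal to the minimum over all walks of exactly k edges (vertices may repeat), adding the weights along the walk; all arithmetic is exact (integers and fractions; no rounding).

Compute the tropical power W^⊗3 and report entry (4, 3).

W^⊗2:
  [13, 0, 3, 12]
  [-1, -4, -2, -9]
  [5, -8, -5, 4]
  [3, -1, -5, -5]
W^⊗3:
  [5, 1, -3, -3]
  [0, -11, -8, -8]
  [-3, -7, -11, -11]
  [-3, -7, -4, -11]
Key observation: the optimum is the walk 4->2->2->3, with weight (-2) + 1 + (-3) = -4.
Optimal value attained by: walk 4->2->2->3.
Answer: (W^⊗3)[4][3] = -4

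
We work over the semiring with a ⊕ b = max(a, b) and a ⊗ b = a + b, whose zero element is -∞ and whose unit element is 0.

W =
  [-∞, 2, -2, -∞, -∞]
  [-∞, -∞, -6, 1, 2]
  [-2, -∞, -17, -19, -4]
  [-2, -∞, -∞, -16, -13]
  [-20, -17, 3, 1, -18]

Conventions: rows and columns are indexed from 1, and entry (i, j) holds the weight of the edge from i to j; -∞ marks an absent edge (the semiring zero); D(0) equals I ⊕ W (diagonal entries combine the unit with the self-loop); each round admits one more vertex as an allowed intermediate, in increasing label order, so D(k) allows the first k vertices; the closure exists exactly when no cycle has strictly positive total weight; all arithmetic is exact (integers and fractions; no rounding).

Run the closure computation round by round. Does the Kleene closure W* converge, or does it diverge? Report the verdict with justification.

D(0):
  [0, 2, -2, -∞, -∞]
  [-∞, 0, -6, 1, 2]
  [-2, -∞, 0, -19, -4]
  [-2, -∞, -∞, 0, -13]
  [-20, -17, 3, 1, 0]
D(1):
  [0, 2, -2, -∞, -∞]
  [-∞, 0, -6, 1, 2]
  [-2, 0, 0, -19, -4]
  [-2, 0, -4, 0, -13]
  [-20, -17, 3, 1, 0]
Detection: at round 2, diagonal entry (4, 4) turns strictly positive.
Key observation: the cycle 4->1->2->4 has total weight (-2) + 2 + 1, which is strictly positive.
Answer: DIVERGES — positive cycle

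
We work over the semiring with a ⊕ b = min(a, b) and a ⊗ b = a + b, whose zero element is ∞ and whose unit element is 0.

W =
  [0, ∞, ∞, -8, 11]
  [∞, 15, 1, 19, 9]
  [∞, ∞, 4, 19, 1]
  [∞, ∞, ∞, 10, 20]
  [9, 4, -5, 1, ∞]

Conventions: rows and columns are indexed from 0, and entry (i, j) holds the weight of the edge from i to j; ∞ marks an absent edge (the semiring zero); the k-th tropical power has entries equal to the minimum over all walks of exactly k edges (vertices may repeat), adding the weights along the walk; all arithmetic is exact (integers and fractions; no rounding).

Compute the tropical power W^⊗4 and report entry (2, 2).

W^⊗2:
  [0, 15, 6, -8, 11]
  [18, 13, 4, 10, 2]
  [10, 5, -4, 2, 5]
  [29, 24, 15, 20, 30]
  [9, 19, -1, 1, -4]
W^⊗3:
  [0, 15, 6, -8, 7]
  [11, 6, -3, 3, 5]
  [10, 9, 0, 2, -3]
  [29, 34, 19, 21, 16]
  [5, 0, -9, -3, 0]
W^⊗4:
  [0, 11, 2, -8, 7]
  [11, 9, 0, 3, -2]
  [6, 1, -8, -2, 1]
  [25, 20, 11, 17, 20]
  [5, 4, -5, -3, -8]
Key observation: the optimum is the walk 2->4->2->4->2, with weight 1 + (-5) + 1 + (-5) = -8.
Optimal value attained by: walk 2->4->2->4->2.
Answer: (W^⊗4)[2][2] = -8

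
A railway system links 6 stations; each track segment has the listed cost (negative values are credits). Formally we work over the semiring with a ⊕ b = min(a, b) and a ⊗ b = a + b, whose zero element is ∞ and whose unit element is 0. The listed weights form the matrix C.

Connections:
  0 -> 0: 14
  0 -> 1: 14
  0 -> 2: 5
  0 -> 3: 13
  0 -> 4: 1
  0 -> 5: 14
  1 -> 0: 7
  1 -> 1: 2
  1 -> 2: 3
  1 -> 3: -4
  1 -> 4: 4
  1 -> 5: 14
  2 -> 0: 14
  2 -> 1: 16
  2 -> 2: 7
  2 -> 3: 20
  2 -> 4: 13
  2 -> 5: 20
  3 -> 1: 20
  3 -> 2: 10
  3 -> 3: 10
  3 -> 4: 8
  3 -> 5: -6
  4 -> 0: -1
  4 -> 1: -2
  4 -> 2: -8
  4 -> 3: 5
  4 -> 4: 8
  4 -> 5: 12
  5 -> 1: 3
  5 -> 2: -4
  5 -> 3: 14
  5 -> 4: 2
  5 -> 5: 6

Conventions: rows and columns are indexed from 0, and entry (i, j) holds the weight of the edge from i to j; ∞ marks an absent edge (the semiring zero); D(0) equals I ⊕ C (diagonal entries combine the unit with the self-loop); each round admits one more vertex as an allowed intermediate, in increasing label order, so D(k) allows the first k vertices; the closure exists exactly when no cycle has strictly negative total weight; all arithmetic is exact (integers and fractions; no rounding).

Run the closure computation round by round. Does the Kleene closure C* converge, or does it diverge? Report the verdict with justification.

D(0):
  [0, 14, 5, 13, 1, 14]
  [7, 0, 3, -4, 4, 14]
  [14, 16, 0, 20, 13, 20]
  [∞, 20, 10, 0, 8, -6]
  [-1, -2, -8, 5, 0, 12]
  [∞, 3, -4, 14, 2, 0]
D(1):
  [0, 14, 5, 13, 1, 14]
  [7, 0, 3, -4, 4, 14]
  [14, 16, 0, 20, 13, 20]
  [∞, 20, 10, 0, 8, -6]
  [-1, -2, -8, 5, 0, 12]
  [∞, 3, -4, 14, 2, 0]
D(2):
  [0, 14, 5, 10, 1, 14]
  [7, 0, 3, -4, 4, 14]
  [14, 16, 0, 12, 13, 20]
  [27, 20, 10, 0, 8, -6]
  [-1, -2, -8, -6, 0, 12]
  [10, 3, -4, -1, 2, 0]
D(3):
  [0, 14, 5, 10, 1, 14]
  [7, 0, 3, -4, 4, 14]
  [14, 16, 0, 12, 13, 20]
  [24, 20, 10, 0, 8, -6]
  [-1, -2, -8, -6, 0, 12]
  [10, 3, -4, -1, 2, 0]
Detection: at round 4, diagonal entry (5, 5) turns strictly negative.
Key observation: the cycle 5->1->3->5 has total weight 3 + (-4) + (-6), which is strictly negative.
Answer: DIVERGES — negative cycle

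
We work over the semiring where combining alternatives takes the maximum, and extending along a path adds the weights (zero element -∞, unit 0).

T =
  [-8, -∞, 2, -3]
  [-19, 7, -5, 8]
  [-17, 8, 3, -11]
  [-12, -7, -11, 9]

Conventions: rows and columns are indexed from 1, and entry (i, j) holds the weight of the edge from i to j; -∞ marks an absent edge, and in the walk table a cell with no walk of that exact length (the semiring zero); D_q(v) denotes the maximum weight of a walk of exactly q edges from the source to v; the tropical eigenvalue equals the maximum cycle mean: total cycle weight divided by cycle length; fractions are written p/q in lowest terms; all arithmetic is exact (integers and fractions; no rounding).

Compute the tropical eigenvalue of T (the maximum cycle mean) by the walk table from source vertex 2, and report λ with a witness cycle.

q=0: [-∞, 0, -∞, -∞]
q=1: [-19, 7, -5, 8]
q=2: [-4, 14, 2, 17]
q=3: [5, 21, 9, 26]
q=4: [14, 28, 16, 35]
Optimal cycle mean attained by: cycle 4->4, total 9, length 1.
Answer: λ = 9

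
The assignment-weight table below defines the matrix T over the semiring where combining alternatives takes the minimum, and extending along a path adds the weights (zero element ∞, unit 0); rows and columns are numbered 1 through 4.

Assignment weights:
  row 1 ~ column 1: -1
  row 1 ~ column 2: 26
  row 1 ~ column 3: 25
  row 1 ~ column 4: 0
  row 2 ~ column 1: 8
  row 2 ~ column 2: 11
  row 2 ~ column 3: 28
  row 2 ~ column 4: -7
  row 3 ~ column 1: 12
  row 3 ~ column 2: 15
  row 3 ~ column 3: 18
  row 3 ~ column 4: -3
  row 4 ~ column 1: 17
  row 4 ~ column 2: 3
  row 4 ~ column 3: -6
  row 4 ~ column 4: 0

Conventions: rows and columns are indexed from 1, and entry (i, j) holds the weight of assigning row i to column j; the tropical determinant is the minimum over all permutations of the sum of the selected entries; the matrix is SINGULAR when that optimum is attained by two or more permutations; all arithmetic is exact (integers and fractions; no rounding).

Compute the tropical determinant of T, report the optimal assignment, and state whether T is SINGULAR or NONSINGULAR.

σ = (1, 2, 3, 4): (-1) + 11 + 18 + 0 = 28
σ = (1, 2, 4, 3): (-1) + 11 + (-3) + (-6) = 1
σ = (1, 3, 2, 4): (-1) + 28 + 15 + 0 = 42
σ = (1, 3, 4, 2): (-1) + 28 + (-3) + 3 = 27
σ = (1, 4, 2, 3): (-1) + (-7) + 15 + (-6) = 1
σ = (1, 4, 3, 2): (-1) + (-7) + 18 + 3 = 13
σ = (2, 1, 3, 4): 26 + 8 + 18 + 0 = 52
σ = (2, 1, 4, 3): 26 + 8 + (-3) + (-6) = 25
σ = (2, 3, 1, 4): 26 + 28 + 12 + 0 = 66
σ = (2, 3, 4, 1): 26 + 28 + (-3) + 17 = 68
σ = (2, 4, 1, 3): 26 + (-7) + 12 + (-6) = 25
σ = (2, 4, 3, 1): 26 + (-7) + 18 + 17 = 54
σ = (3, 1, 2, 4): 25 + 8 + 15 + 0 = 48
σ = (3, 1, 4, 2): 25 + 8 + (-3) + 3 = 33
σ = (3, 2, 1, 4): 25 + 11 + 12 + 0 = 48
σ = (3, 2, 4, 1): 25 + 11 + (-3) + 17 = 50
σ = (3, 4, 1, 2): 25 + (-7) + 12 + 3 = 33
σ = (3, 4, 2, 1): 25 + (-7) + 15 + 17 = 50
σ = (4, 1, 2, 3): 0 + 8 + 15 + (-6) = 17
σ = (4, 1, 3, 2): 0 + 8 + 18 + 3 = 29
σ = (4, 2, 1, 3): 0 + 11 + 12 + (-6) = 17
σ = (4, 2, 3, 1): 0 + 11 + 18 + 17 = 46
σ = (4, 3, 1, 2): 0 + 28 + 12 + 3 = 43
σ = (4, 3, 2, 1): 0 + 28 + 15 + 17 = 60
Optimal value attained by: σ = (1, 2, 4, 3).
Answer: det⊕(T) = 1; verdict: SINGULAR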